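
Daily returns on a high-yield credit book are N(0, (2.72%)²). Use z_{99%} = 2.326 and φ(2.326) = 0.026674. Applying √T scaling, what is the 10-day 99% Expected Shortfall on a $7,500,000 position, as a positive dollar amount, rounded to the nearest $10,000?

$1,720,000

σ_{10d} = 2.72% × √10 = 8.601%.
ES multiplier = φ(z)/(1−α) = 0.026674/0.01 = 2.667.
ES = 8.601% × 2.667 = 22.939%; on $7,500,000: $1,720,425.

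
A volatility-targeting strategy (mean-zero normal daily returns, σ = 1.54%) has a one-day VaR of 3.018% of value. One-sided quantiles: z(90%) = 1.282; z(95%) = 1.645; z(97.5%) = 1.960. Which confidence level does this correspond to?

Implied z = VaR/σ = 3.018 / 1.54 = 1.960.
This matches z(97.5%) = 1.960.

97.5%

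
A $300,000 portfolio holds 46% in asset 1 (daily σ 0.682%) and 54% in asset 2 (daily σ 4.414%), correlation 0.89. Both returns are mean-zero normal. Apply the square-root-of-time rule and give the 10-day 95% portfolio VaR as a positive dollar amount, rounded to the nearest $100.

$41,600

σ_p = √(0.46²·0.682² + 0.54²·4.414² + 2·0.89·0.46·0.54·0.682·4.414) = 2.667%.
σ_{10d} = 2.667% × √10 = 8.434%.
z(95%) = 1.645.
VaR = 1.645 × 8.434% = 13.874%; on $300,000 that is $41,622.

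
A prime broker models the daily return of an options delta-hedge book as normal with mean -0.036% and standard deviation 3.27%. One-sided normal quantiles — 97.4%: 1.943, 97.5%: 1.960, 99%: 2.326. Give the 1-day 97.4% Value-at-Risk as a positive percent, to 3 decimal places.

6.390%

VaR = −μ + z·σ = −(-0.036%) + 1.943 × 3.27% = 6.390%.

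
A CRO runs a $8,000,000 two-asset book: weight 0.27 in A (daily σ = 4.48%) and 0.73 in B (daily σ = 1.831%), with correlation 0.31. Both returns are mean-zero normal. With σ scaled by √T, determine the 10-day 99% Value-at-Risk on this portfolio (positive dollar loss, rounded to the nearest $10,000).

$1,210,000

σ_p = √(0.27²·4.48² + 0.73²·1.831² + 2·0.31·0.27·0.73·4.48·1.831) = 2.062%.
σ_{10d} = 2.062% × √10 = 6.521%.
z(99%) = 2.326.
VaR = 2.326 × 6.521% = 15.168%; on $8,000,000 that is $1,213,440.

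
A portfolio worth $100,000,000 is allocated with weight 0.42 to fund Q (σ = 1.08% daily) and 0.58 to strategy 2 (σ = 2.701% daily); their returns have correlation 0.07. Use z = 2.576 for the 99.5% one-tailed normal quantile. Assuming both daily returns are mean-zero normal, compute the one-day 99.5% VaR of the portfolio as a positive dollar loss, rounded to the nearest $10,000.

$4,280,000

σ_p² = 0.42²·1.08² + 0.58²·2.701² + 2·0.07·0.42·0.58·1.08·2.701 = 2.7594 (%²).
σ_p = √2.7594 = 1.661%.
VaR = 2.576 × 1.661% = 4.279%; on $100,000,000 that is $4,279,000.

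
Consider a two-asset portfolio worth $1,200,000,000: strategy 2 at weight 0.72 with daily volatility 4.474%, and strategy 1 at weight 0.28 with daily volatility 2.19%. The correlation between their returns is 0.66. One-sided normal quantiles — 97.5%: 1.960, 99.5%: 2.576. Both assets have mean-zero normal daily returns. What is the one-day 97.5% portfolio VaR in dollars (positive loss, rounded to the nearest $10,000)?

$85,970,000

σ_p² = 0.72²·4.474² + 0.28²·2.19² + 2·0.66·0.72·0.28·4.474·2.19 = 13.3600 (%²).
σ_p = √13.3600 = 3.655%.
VaR = 1.960 × 3.655% = 7.164%; on $1,200,000,000 that is $85,968,000.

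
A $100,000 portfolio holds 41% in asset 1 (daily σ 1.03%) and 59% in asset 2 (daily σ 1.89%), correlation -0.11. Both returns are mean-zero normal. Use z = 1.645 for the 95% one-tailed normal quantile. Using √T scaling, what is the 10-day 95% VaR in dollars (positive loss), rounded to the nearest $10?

σ_p = √(0.41²·1.03² + 0.59²·1.89² + 2·-0.11·0.41·0.59·1.03·1.89) = 1.148%.
σ_{10d} = 1.148% × √10 = 3.630%.
VaR = 1.645 × 3.630% = 5.971%; on $100,000 that is $5,971.

$5,970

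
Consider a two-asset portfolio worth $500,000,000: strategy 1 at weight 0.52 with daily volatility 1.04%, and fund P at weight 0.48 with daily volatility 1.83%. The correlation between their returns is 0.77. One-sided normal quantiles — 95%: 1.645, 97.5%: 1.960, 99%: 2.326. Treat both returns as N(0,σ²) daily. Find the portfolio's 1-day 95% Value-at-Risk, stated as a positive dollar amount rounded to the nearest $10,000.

$11,020,000

σ_p² = 0.52²·1.04² + 0.48²·1.83² + 2·0.77·0.52·0.48·1.04·1.83 = 1.7956 (%²).
σ_p = √1.7956 = 1.340%.
VaR = 1.645 × 1.340% = 2.204%; on $500,000,000 that is $11,020,000.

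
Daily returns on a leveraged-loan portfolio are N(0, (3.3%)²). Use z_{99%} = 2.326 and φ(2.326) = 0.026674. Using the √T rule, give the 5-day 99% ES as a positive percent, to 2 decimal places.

19.68%

σ_{5d} = 3.3% × √5 = 7.379%.
ES multiplier = φ(z)/(1−α) = 0.026674/0.01 = 2.667.
ES = 7.379% × 2.667 = 19.680%.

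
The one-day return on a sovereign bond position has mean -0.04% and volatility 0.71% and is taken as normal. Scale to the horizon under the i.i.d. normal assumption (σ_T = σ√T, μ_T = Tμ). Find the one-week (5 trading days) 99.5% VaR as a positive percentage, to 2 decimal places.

4.29%

At 99.5%, z = 2.576.
σ_{5d} = 0.71% × √5 = 1.588%; μ_{5d} = 5 × -0.04% = -0.200%.
VaR = −(-0.200%) + 2.576 × 1.588% = 4.291%.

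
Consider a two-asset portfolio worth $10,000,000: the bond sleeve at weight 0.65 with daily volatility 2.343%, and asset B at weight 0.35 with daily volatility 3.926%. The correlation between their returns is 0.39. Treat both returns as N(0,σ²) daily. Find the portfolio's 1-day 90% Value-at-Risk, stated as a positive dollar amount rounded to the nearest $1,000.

σ_p² = 0.65²·2.343² + 0.35²·3.926² + 2·0.39·0.65·0.35·2.343·3.926 = 5.8398 (%²).
σ_p = √5.8398 = 2.417%.
At 90%, z = 1.282.
VaR = 1.282 × 2.417% = 3.099%; on $10,000,000 that is $309,900.

$310,000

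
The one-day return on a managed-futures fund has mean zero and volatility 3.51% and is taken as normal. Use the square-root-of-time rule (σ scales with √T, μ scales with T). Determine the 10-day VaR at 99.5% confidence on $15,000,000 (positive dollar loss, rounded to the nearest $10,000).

$4,290,000

At 99.5%, z = 2.576.
σ_{10d} = 3.51% × √10 = 11.100%.
VaR = 2.576 × 11.100% = 28.594%.
On $15,000,000: 0.28594 × $15,000,000 = $4,289,100.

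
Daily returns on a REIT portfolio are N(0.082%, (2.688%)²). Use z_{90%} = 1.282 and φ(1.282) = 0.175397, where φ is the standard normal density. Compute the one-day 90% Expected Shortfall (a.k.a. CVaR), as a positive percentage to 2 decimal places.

Tail multiplier: φ(z)/(1−α) = 0.175397 / 0.1 = 1.754.
ES = −(0.082%) + 2.688% × 1.754 = 4.633%.

4.63%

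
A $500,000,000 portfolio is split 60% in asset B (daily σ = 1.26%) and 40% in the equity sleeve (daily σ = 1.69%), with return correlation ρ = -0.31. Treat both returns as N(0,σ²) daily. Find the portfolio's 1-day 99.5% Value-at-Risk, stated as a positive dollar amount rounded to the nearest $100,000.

$10,900,000

σ_p² = 0.6²·1.26² + 0.4²·1.69² + 2·-0.31·0.6·0.4·1.26·1.69 = 0.7117 (%²).
σ_p = √0.7117 = 0.844%.
At 99.5%, z = 2.576.
VaR = 2.576 × 0.844% = 2.174%; on $500,000,000 that is $10,870,000.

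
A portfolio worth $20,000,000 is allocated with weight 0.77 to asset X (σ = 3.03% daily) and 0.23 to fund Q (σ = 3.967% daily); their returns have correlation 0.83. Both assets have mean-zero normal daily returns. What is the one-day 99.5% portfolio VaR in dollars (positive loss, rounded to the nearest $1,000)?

$1,614,000

σ_p² = 0.77²·3.03² + 0.23²·3.967² + 2·0.83·0.77·0.23·3.03·3.967 = 9.8096 (%²).
σ_p = √9.8096 = 3.132%.
At 99.5%, z = 2.576.
VaR = 2.576 × 3.132% = 8.068%; on $20,000,000 that is $1,613,600.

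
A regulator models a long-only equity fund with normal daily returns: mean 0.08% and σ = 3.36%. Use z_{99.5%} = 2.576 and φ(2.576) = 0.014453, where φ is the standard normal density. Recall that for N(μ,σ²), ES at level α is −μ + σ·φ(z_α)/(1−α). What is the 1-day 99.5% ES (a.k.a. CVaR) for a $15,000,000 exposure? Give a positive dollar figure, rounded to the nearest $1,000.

$1,445,000

Tail multiplier: φ(z)/(1−α) = 0.014453 / 0.005 = 2.891.
ES = −(0.08%) + 3.36% × 2.891 = 9.634%.
On $15,000,000: 0.09634 × $15,000,000 = $1,445,100.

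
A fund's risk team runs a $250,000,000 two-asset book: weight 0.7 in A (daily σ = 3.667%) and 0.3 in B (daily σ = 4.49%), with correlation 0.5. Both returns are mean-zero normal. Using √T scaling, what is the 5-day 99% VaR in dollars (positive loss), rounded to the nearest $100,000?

$44,800,000

σ_p = √(0.7²·3.667² + 0.3²·4.49² + 2·0.5·0.7·0.3·3.667·4.49) = 3.444%.
σ_{5d} = 3.444% × √5 = 7.701%.
z(99%) = 2.326.
VaR = 2.326 × 7.701% = 17.913%; on $250,000,000 that is $44,782,500.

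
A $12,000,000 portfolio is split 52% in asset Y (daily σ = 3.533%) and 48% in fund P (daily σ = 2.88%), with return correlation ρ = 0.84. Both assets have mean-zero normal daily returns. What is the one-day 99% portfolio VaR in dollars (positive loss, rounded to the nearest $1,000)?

$863,000

σ_p² = 0.52²·3.533² + 0.48²·2.88² + 2·0.84·0.52·0.48·3.533·2.88 = 9.5529 (%²).
σ_p = √9.5529 = 3.091%.
At 99%, z = 2.326.
VaR = 2.326 × 3.091% = 7.190%; on $12,000,000 that is $862,800.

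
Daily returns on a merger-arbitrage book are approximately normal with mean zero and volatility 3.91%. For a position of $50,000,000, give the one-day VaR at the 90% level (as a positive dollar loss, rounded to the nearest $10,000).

$2,510,000

At 90% one-sided, z = 1.282.
VaR = z·σ = 1.282 × 3.91% = 5.013%.
On $50,000,000: 0.05013 × $50,000,000 = $2,506,500.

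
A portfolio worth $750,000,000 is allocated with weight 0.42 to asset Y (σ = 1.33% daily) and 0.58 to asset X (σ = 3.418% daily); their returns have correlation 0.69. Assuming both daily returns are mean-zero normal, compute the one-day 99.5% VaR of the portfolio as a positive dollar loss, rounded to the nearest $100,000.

$46,400,000

σ_p² = 0.42²·1.33² + 0.58²·3.418² + 2·0.69·0.42·0.58·1.33·3.418 = 5.7703 (%²).
σ_p = √5.7703 = 2.402%.
At 99.5%, z = 2.576.
VaR = 2.576 × 2.402% = 6.188%; on $750,000,000 that is $46,410,000.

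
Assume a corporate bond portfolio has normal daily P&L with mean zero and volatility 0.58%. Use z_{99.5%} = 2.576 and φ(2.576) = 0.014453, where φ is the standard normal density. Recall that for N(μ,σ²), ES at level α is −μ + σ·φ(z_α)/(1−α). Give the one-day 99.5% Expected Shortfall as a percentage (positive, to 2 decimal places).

1.68%

Tail multiplier: φ(z)/(1−α) = 0.014453 / 0.005 = 2.891.
ES = 0.58% × 2.891 = 1.677%.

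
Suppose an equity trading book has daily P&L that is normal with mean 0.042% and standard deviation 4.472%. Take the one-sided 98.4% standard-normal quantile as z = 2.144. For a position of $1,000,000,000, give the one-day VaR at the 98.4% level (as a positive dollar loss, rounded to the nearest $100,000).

VaR = −μ + z·σ = −(0.042%) + 2.144 × 4.472% = 9.546%.
On $1,000,000,000: 0.09546 × $1,000,000,000 = $95,460,000.

$95,500,000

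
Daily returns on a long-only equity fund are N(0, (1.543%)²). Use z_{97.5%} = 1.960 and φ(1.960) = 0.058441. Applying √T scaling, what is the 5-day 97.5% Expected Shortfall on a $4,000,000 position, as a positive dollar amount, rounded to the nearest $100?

σ_{5d} = 1.543% × √5 = 3.450%.
ES multiplier = φ(z)/(1−α) = 0.058441/0.025 = 2.338.
ES = 3.450% × 2.338 = 8.066%; on $4,000,000: $322,640.

$322,600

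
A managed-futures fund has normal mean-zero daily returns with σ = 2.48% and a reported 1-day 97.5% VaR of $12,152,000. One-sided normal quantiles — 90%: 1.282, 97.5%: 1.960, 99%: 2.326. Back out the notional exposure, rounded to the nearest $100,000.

$250,000,000

VaR as a fraction of value: z·σ = 1.960 × 2.48% = 4.8608%.
Position = $12,152,000 / 0.048608 = $250,000,000.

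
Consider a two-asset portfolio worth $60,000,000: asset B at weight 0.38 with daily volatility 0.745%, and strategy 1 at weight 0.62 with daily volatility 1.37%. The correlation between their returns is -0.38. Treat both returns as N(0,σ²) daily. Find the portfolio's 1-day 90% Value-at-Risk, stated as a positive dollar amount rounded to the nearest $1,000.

σ_p² = 0.38²·0.745² + 0.62²·1.37² + 2·-0.38·0.38·0.62·0.745·1.37 = 0.6189 (%²).
σ_p = √0.6189 = 0.787%.
At 90%, z = 1.282.
VaR = 1.282 × 0.787% = 1.009%; on $60,000,000 that is $605,400.

$605,000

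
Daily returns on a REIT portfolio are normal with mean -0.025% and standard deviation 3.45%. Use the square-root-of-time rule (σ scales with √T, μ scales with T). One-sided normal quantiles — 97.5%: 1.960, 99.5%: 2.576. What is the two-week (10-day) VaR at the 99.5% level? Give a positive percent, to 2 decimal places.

28.35%

σ_{10d} = 3.45% × √10 = 10.910%; μ_{10d} = 10 × -0.025% = -0.250%.
VaR = −(-0.250%) + 2.576 × 10.910% = 28.354%.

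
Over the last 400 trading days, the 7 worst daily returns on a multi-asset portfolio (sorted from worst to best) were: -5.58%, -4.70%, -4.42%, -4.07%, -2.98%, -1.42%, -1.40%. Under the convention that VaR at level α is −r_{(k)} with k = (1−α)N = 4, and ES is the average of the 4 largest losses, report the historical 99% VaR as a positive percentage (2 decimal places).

k = 4; the 4th lowest return is -4.07%, so VaR = 4.07%.

4.07%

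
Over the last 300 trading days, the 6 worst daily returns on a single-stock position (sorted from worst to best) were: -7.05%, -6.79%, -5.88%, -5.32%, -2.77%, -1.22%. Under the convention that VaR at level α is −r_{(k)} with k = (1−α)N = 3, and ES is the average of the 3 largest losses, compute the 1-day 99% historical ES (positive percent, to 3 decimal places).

6.573%

The 3 worst returns sum to -19.72%.
ES = −(-19.72%) / 3 = 6.5733…% ≈ 6.573%.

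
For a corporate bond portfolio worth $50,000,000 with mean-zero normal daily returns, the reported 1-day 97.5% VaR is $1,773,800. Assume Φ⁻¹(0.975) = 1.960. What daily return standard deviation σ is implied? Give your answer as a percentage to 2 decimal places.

VaR as a fraction: $1,773,800 / $50,000,000 = 3.548%.
σ = VaR / z = 3.548% / 1.960 = 1.810%.

1.81%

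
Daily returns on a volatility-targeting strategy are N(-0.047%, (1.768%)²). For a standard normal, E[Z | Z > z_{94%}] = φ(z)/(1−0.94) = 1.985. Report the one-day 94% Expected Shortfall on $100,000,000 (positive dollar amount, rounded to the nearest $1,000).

ES = −(-0.047%) + 1.768% × 1.985 = 3.556%.
On $100,000,000: 0.03556 × $100,000,000 = $3,556,000.

$3,556,000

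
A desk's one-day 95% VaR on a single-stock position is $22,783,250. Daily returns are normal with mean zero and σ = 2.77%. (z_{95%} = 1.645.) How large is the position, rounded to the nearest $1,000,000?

VaR as a fraction of value: z·σ = 1.645 × 2.77% = 4.55665%.
Position = $22,783,250 / 0.0455665 = $500,000,000.

$500,000,000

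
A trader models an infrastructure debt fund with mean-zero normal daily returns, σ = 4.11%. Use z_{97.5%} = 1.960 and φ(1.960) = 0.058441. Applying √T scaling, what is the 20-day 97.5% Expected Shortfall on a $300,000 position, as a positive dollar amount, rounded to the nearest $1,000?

σ_{20d} = 4.11% × √20 = 18.380%.
ES multiplier = φ(z)/(1−α) = 0.058441/0.025 = 2.338.
ES = 18.380% × 2.338 = 42.972%; on $300,000: $128,916.

$129,000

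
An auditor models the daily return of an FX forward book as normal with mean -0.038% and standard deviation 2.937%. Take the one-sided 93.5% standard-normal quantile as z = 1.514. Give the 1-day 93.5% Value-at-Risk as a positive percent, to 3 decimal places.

4.485%

VaR = −μ + z·σ = −(-0.038%) + 1.514 × 2.937% = 4.485%.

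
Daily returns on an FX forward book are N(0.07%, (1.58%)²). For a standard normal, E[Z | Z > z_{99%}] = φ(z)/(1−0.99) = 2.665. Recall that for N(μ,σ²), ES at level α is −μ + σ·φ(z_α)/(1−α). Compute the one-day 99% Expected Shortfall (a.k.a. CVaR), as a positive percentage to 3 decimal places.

ES = −(0.07%) + 1.58% × 2.665 = 4.141%.

4.141%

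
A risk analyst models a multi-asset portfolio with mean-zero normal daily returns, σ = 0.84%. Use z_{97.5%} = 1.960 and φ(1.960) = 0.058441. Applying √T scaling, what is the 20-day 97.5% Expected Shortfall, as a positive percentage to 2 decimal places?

8.78%

σ_{20d} = 0.84% × √20 = 3.757%.
ES multiplier = φ(z)/(1−α) = 0.058441/0.025 = 2.338.
ES = 3.757% × 2.338 = 8.784%.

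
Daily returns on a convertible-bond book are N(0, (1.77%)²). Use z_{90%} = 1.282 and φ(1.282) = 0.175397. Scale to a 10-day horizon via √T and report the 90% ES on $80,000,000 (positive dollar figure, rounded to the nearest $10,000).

σ_{10d} = 1.77% × √10 = 5.597%.
ES multiplier = φ(z)/(1−α) = 0.175397/0.1 = 1.754.
ES = 5.597% × 1.754 = 9.817%; on $80,000,000: $7,853,600.

$7,850,000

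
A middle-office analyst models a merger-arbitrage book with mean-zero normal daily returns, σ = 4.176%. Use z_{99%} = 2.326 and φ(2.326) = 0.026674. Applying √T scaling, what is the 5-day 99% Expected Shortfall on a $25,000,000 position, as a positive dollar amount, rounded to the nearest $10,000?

σ_{5d} = 4.176% × √5 = 9.338%.
ES multiplier = φ(z)/(1−α) = 0.026674/0.01 = 2.667.
ES = 9.338% × 2.667 = 24.904%; on $25,000,000: $6,226,000.

$6,230,000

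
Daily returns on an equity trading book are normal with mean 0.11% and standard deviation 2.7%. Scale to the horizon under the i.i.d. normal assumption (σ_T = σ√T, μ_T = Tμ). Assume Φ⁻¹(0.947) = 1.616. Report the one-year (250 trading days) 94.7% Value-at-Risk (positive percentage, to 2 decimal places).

41.49%

σ_{250d} = 2.7% × √250 = 42.691%; μ_{250d} = 250 × 0.11% = 27.500%.
VaR = −(27.500%) + 1.616 × 42.691% = 41.489%.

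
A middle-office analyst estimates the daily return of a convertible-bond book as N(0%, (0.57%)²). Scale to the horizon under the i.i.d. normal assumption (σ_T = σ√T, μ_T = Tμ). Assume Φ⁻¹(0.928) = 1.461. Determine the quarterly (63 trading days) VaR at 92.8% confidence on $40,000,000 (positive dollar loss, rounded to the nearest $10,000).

$2,640,000

σ_{63d} = 0.57% × √63 = 4.524%.
VaR = 1.461 × 4.524% = 6.610%.
On $40,000,000: 0.06610 × $40,000,000 = $2,644,000.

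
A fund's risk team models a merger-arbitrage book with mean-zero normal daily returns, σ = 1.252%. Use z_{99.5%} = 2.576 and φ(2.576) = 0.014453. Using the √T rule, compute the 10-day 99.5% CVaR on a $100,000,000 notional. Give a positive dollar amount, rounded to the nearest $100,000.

$11,400,000

σ_{10d} = 1.252% × √10 = 3.959%.
ES multiplier = φ(z)/(1−α) = 0.014453/0.005 = 2.891.
ES = 3.959% × 2.891 = 11.445%; on $100,000,000: $11,445,000.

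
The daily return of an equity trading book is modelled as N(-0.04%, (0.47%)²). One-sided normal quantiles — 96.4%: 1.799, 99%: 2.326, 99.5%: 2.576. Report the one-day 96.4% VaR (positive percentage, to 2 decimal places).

0.89%

VaR = −μ + z·σ = −(-0.04%) + 1.799 × 0.47% = 0.886%.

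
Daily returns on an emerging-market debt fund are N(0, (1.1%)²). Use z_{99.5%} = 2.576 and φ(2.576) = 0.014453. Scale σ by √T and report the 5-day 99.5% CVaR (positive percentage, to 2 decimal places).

σ_{5d} = 1.1% × √5 = 2.460%.
ES multiplier = φ(z)/(1−α) = 0.014453/0.005 = 2.891.
ES = 2.460% × 2.891 = 7.112%.

7.11%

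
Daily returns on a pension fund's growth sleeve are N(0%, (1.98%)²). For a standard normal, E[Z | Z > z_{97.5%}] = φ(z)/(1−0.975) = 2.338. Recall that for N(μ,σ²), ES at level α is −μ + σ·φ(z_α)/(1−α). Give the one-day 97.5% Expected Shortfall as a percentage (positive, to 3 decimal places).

ES = 1.98% × 2.338 = 4.629%.

4.629%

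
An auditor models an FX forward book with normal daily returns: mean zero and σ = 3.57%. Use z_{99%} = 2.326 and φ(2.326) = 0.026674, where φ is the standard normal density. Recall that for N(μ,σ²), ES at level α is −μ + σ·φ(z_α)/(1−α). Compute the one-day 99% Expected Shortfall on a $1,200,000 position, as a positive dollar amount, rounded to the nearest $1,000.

Tail multiplier: φ(z)/(1−α) = 0.026674 / 0.01 = 2.667.
ES = 3.57% × 2.667 = 9.521%.
On $1,200,000: 0.09521 × $1,200,000 = $114,252.

$114,000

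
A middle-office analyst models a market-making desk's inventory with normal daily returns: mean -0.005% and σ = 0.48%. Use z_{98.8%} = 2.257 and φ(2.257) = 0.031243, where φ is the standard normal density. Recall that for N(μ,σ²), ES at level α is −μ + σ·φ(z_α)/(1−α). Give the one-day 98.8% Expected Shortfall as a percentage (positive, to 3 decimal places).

Tail multiplier: φ(z)/(1−α) = 0.031243 / 0.012 = 2.604.
ES = −(-0.005%) + 0.48% × 2.604 = 1.255%.

1.255%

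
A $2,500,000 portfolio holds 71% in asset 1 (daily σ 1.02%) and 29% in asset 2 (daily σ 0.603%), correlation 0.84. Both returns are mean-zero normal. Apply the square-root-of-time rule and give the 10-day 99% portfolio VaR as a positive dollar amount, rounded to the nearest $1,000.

$161,000

σ_p = √(0.71²·1.02² + 0.29²·0.603² + 2·0.84·0.71·0.29·1.02·0.603) = 0.876%.
σ_{10d} = 0.876% × √10 = 2.770%.
z(99%) = 2.326.
VaR = 2.326 × 2.770% = 6.443%; on $2,500,000 that is $161,075.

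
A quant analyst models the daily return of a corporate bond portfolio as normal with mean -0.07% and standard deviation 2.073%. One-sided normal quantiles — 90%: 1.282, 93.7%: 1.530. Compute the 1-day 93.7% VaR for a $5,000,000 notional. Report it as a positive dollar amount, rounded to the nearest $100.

$162,100

VaR = −μ + z·σ = −(-0.07%) + 1.530 × 2.073% = 3.242%.
On $5,000,000: 0.03242 × $5,000,000 = $162,100.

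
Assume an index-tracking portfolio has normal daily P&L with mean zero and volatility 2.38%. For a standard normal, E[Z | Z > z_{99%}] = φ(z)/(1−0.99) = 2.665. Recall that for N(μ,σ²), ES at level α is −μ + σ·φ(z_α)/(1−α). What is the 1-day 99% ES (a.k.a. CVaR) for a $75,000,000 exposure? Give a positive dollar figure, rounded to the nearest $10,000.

$4,760,000

ES = 2.38% × 2.665 = 6.343%.
On $75,000,000: 0.06343 × $75,000,000 = $4,757,250.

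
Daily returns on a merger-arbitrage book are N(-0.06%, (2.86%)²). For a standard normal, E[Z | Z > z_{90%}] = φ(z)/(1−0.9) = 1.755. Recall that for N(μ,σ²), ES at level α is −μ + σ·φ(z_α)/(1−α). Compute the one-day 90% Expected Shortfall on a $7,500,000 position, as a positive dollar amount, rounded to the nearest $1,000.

$381,000

ES = −(-0.06%) + 2.86% × 1.755 = 5.079%.
On $7,500,000: 0.05079 × $7,500,000 = $380,925.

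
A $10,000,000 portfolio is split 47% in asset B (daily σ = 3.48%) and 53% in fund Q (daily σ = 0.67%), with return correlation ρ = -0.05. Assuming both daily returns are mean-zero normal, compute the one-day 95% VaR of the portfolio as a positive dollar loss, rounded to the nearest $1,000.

σ_p² = 0.47²·3.48² + 0.53²·0.67² + 2·-0.05·0.47·0.53·3.48·0.67 = 2.7432 (%²).
σ_p = √2.7432 = 1.656%.
At 95%, z = 1.645.
VaR = 1.645 × 1.656% = 2.724%; on $10,000,000 that is $272,400.

$272,000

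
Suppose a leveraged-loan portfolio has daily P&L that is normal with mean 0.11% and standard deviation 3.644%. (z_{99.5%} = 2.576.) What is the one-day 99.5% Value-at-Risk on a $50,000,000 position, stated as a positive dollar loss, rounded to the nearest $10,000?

VaR = −μ + z·σ = −(0.11%) + 2.576 × 3.644% = 9.277%.
On $50,000,000: 0.09277 × $50,000,000 = $4,638,500.

$4,640,000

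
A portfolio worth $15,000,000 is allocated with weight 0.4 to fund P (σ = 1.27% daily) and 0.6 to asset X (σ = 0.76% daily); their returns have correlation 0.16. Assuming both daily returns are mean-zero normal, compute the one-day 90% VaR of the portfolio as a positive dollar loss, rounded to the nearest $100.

σ_p² = 0.4²·1.27² + 0.6²·0.76² + 2·0.16·0.4·0.6·1.27·0.76 = 0.5401 (%²).
σ_p = √0.5401 = 0.735%.
At 90%, z = 1.282.
VaR = 1.282 × 0.735% = 0.942%; on $15,000,000 that is $141,300.

$141,300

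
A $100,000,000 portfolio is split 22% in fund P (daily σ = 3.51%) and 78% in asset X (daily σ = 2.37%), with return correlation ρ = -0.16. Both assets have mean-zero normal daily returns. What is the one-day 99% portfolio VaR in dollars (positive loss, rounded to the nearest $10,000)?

$4,390,000

σ_p² = 0.22²·3.51² + 0.78²·2.37² + 2·-0.16·0.22·0.78·3.51·2.37 = 3.5568 (%²).
σ_p = √3.5568 = 1.886%.
At 99%, z = 2.326.
VaR = 2.326 × 1.886% = 4.387%; on $100,000,000 that is $4,387,000.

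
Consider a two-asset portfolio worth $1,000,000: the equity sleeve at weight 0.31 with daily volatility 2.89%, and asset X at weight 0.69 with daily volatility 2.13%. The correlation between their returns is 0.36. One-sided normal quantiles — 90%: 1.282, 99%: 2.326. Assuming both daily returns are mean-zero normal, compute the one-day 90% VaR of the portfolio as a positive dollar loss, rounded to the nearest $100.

σ_p² = 0.31²·2.89² + 0.69²·2.13² + 2·0.36·0.31·0.69·2.89·2.13 = 3.9107 (%²).
σ_p = √3.9107 = 1.978%.
VaR = 1.282 × 1.978% = 2.536%; on $1,000,000 that is $25,360.

$25,400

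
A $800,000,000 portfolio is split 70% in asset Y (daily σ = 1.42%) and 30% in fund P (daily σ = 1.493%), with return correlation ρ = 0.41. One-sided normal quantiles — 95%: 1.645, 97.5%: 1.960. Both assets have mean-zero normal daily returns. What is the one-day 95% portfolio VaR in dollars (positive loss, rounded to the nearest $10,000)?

$16,400,000

σ_p² = 0.7²·1.42² + 0.3²·1.493² + 2·0.41·0.7·0.3·1.42·1.493 = 1.5537 (%²).
σ_p = √1.5537 = 1.246%.
VaR = 1.645 × 1.246% = 2.050%; on $800,000,000 that is $16,400,000.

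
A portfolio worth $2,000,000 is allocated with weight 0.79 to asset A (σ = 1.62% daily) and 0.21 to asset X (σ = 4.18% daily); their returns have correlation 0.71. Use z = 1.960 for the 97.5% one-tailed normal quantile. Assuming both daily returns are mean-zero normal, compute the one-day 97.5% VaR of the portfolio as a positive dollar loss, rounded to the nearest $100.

$78,400

σ_p² = 0.79²·1.62² + 0.21²·4.18² + 2·0.71·0.79·0.21·1.62·4.18 = 4.0037 (%²).
σ_p = √4.0037 = 2.001%.
VaR = 1.960 × 2.001% = 3.922%; on $2,000,000 that is $78,440.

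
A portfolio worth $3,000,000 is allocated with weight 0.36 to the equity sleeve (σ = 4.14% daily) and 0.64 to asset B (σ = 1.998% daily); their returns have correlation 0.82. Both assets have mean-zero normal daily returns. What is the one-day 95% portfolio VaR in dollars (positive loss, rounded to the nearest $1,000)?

$130,000

σ_p² = 0.36²·4.14² + 0.64²·1.998² + 2·0.82·0.36·0.64·4.14·1.998 = 6.9819 (%²).
σ_p = √6.9819 = 2.642%.
At 95%, z = 1.645.
VaR = 1.645 × 2.642% = 4.346%; on $3,000,000 that is $130,380.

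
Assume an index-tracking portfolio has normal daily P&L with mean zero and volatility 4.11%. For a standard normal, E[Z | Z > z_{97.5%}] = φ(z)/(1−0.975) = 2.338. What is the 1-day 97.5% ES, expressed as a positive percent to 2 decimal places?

9.61%

ES = 4.11% × 2.338 = 9.609%.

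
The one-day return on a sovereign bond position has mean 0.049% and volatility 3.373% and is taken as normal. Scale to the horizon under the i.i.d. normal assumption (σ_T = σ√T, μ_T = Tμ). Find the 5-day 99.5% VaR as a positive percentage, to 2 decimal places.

19.18%

At 99.5%, z = 2.576.
σ_{5d} = 3.373% × √5 = 7.542%; μ_{5d} = 5 × 0.049% = 0.245%.
VaR = −(0.245%) + 2.576 × 7.542% = 19.183%.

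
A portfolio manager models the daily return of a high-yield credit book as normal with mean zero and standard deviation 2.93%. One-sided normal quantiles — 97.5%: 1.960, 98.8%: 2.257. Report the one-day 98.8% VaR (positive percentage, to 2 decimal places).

6.61%

VaR = z·σ = 2.257 × 2.93% = 6.613%.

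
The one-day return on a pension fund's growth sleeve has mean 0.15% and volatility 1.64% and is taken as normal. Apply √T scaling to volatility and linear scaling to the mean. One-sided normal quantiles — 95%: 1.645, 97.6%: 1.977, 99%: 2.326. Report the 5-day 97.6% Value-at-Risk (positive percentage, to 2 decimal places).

6.50%

σ_{5d} = 1.64% × √5 = 3.667%; μ_{5d} = 5 × 0.15% = 0.750%.
VaR = −(0.750%) + 1.977 × 3.667% = 6.500%.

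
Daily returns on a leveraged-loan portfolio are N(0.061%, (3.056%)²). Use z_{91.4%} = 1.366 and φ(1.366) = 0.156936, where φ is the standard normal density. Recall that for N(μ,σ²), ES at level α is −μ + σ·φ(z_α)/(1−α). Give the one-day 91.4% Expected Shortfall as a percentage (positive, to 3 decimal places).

Tail multiplier: φ(z)/(1−α) = 0.156936 / 0.086 = 1.825.
ES = −(0.061%) + 3.056% × 1.825 = 5.516%.

5.516%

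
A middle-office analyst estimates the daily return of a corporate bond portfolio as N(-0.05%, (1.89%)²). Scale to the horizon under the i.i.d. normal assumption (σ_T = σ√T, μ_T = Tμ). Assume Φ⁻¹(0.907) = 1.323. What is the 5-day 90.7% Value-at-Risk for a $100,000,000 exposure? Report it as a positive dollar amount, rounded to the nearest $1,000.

σ_{5d} = 1.89% × √5 = 4.226%; μ_{5d} = 5 × -0.05% = -0.250%.
VaR = −(-0.250%) + 1.323 × 4.226% = 5.841%.
On $100,000,000: 0.05841 × $100,000,000 = $5,841,000.

$5,841,000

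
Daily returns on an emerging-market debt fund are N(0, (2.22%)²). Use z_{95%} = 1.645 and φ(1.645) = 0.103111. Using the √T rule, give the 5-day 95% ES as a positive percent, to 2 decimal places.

10.24%

σ_{5d} = 2.22% × √5 = 4.964%.
ES multiplier = φ(z)/(1−α) = 0.103111/0.05 = 2.062.
ES = 4.964% × 2.062 = 10.236%.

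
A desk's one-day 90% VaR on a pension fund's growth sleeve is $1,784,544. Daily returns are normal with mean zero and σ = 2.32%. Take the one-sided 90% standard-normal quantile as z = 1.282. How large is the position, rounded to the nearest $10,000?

$60,000,000

VaR as a fraction of value: z·σ = 1.282 × 2.32% = 2.97424%.
Position = $1,784,544 / 0.0297424 = $60,000,000.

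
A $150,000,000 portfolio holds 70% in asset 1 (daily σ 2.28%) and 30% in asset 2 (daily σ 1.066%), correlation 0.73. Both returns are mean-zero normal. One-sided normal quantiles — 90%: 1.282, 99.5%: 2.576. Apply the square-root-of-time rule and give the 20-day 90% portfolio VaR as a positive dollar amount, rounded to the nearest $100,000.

$15,800,000

σ_p = √(0.7²·2.28² + 0.3²·1.066² + 2·0.73·0.7·0.3·2.28·1.066) = 1.842%.
σ_{20d} = 1.842% × √20 = 8.238%.
VaR = 1.282 × 8.238% = 10.561%; on $150,000,000 that is $15,841,500.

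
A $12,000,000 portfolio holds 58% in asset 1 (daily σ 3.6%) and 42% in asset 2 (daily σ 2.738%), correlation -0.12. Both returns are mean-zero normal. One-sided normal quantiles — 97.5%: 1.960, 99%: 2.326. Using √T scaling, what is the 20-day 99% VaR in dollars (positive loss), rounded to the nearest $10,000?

$2,820,000

σ_p = √(0.58²·3.6² + 0.42²·2.738² + 2·-0.12·0.58·0.42·3.6·2.738) = 2.260%.
σ_{20d} = 2.260% × √20 = 10.107%.
VaR = 2.326 × 10.107% = 23.509%; on $12,000,000 that is $2,821,080.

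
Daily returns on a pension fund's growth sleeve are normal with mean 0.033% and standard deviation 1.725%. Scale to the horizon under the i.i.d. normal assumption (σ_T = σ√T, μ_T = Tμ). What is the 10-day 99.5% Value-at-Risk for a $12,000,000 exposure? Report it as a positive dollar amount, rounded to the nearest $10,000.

At 99.5%, z = 2.576.
σ_{10d} = 1.725% × √10 = 5.455%; μ_{10d} = 10 × 0.033% = 0.330%.
VaR = −(0.330%) + 2.576 × 5.455% = 13.722%.
On $12,000,000: 0.13722 × $12,000,000 = $1,646,640.

$1,650,000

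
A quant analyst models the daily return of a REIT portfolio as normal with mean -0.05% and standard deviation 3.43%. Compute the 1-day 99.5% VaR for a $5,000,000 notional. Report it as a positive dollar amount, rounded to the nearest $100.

At 99.5% one-sided, z = 2.576.
VaR = −μ + z·σ = −(-0.05%) + 2.576 × 3.43% = 8.886%.
On $5,000,000: 0.08886 × $5,000,000 = $444,300.

$444,300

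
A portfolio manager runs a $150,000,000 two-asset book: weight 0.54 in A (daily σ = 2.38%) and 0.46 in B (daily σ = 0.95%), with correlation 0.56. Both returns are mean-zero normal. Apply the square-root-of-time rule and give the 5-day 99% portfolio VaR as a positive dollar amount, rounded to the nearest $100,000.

σ_p = √(0.54²·2.38² + 0.46²·0.95² + 2·0.56·0.54·0.46·2.38·0.95) = 1.572%.
σ_{5d} = 1.572% × √5 = 3.515%.
z(99%) = 2.326.
VaR = 2.326 × 3.515% = 8.176%; on $150,000,000 that is $12,264,000.

$12,300,000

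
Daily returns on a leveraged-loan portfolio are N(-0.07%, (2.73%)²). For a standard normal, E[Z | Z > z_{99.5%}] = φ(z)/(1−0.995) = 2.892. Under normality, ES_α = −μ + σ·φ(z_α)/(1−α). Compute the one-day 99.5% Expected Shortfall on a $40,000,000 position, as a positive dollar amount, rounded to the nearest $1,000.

ES = −(-0.07%) + 2.73% × 2.892 = 7.965%.
On $40,000,000: 0.07965 × $40,000,000 = $3,186,000.

$3,186,000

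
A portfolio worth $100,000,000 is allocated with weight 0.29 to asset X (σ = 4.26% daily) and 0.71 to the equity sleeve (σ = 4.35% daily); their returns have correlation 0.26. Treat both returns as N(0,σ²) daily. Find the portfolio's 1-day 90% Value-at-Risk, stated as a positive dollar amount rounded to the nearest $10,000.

$4,630,000

σ_p² = 0.29²·4.26² + 0.71²·4.35² + 2·0.26·0.29·0.71·4.26·4.35 = 13.0491 (%²).
σ_p = √13.0491 = 3.612%.
At 90%, z = 1.282.
VaR = 1.282 × 3.612% = 4.631%; on $100,000,000 that is $4,631,000.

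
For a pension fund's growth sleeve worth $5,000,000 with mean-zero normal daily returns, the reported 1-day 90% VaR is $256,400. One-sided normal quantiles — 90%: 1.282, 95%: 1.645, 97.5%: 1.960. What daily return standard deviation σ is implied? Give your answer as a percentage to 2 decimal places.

VaR as a fraction: $256,400 / $5,000,000 = 5.128%.
σ = VaR / z = 5.128% / 1.282 = 4.000%.

4.00%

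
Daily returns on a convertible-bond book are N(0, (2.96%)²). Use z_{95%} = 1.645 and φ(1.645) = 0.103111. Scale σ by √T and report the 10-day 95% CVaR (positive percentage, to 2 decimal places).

19.30%

σ_{10d} = 2.96% × √10 = 9.360%.
ES multiplier = φ(z)/(1−α) = 0.103111/0.05 = 2.062.
ES = 9.360% × 2.062 = 19.300%.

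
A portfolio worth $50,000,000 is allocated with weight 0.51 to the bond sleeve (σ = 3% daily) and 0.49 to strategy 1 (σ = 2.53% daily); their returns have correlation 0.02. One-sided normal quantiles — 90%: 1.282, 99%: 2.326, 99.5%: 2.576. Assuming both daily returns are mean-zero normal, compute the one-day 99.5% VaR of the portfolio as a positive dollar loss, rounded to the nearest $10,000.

σ_p² = 0.51²·3² + 0.49²·2.53² + 2·0.02·0.51·0.49·3·2.53 = 3.9536 (%²).
σ_p = √3.9536 = 1.988%.
VaR = 2.576 × 1.988% = 5.121%; on $50,000,000 that is $2,560,500.

$2,560,000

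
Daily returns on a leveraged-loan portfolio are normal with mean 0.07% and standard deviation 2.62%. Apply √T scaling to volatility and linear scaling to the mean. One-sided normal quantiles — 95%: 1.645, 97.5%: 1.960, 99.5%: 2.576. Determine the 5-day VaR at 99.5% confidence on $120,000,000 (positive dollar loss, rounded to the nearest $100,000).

σ_{5d} = 2.62% × √5 = 5.858%; μ_{5d} = 5 × 0.07% = 0.350%.
VaR = −(0.350%) + 2.576 × 5.858% = 14.740%.
On $120,000,000: 0.14740 × $120,000,000 = $17,688,000.

$17,700,000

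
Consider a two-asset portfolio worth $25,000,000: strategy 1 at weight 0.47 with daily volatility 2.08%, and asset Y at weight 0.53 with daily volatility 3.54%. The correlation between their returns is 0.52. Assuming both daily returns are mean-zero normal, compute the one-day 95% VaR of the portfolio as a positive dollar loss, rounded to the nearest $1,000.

σ_p² = 0.47²·2.08² + 0.53²·3.54² + 2·0.52·0.47·0.53·2.08·3.54 = 6.3834 (%²).
σ_p = √6.3834 = 2.527%.
At 95%, z = 1.645.
VaR = 1.645 × 2.527% = 4.157%; on $25,000,000 that is $1,039,250.

$1,039,000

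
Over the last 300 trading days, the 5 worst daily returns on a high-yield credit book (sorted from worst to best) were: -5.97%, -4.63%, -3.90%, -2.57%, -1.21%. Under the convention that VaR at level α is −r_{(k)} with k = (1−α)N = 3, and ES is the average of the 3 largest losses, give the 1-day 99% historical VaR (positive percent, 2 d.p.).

k = 3; the 3rd lowest return is -3.90%, so VaR = 3.90%.

3.90%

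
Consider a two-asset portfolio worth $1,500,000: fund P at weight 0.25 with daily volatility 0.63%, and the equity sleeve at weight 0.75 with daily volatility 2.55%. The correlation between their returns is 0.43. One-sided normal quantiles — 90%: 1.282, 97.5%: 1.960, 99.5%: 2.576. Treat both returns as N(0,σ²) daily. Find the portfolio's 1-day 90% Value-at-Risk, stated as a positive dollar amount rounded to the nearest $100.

$38,200

σ_p² = 0.25²·0.63² + 0.75²·2.55² + 2·0.43·0.25·0.75·0.63·2.55 = 3.9415 (%²).
σ_p = √3.9415 = 1.985%.
VaR = 1.282 × 1.985% = 2.545%; on $1,500,000 that is $38,175.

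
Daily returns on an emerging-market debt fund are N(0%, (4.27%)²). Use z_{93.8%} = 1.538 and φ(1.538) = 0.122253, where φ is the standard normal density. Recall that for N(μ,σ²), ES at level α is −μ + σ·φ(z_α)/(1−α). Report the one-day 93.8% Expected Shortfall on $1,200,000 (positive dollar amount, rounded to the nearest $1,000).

$101,000

Tail multiplier: φ(z)/(1−α) = 0.122253 / 0.062 = 1.972.
ES = 4.27% × 1.972 = 8.420%.
On $1,200,000: 0.08420 × $1,200,000 = $101,040.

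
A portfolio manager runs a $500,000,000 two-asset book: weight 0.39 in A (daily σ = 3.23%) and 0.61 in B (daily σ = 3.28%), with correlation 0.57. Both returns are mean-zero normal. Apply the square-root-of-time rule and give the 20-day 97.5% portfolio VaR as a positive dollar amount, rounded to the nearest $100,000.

σ_p = √(0.39²·3.23² + 0.61²·3.28² + 2·0.57·0.39·0.61·3.23·3.28) = 2.909%.
σ_{20d} = 2.909% × √20 = 13.009%.
z(97.5%) = 1.960.
VaR = 1.960 × 13.009% = 25.498%; on $500,000,000 that is $127,490,000.

$127,500,000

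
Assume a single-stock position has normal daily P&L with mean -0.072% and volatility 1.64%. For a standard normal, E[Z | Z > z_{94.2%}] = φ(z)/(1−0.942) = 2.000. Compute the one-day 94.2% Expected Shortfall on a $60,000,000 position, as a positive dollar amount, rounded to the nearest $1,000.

$2,011,000

ES = −(-0.072%) + 1.64% × 2.000 = 3.352%.
On $60,000,000: 0.03352 × $60,000,000 = $2,011,200.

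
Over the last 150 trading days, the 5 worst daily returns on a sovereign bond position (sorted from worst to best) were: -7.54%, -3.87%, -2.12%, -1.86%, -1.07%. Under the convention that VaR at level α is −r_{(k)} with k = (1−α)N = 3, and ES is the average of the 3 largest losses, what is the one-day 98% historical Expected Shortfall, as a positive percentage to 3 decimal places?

The 3 worst returns sum to -13.53%.
ES = −(-13.53%) / 3 = 4.51% ≈ 4.510%.

4.510%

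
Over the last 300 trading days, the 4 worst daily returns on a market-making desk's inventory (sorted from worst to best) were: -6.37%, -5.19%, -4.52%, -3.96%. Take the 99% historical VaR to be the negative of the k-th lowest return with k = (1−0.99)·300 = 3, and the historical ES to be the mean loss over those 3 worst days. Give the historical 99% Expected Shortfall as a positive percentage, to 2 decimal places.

The 3 worst returns sum to -16.08%.
ES = −(-16.08%) / 3 = 5.36%.

5.36%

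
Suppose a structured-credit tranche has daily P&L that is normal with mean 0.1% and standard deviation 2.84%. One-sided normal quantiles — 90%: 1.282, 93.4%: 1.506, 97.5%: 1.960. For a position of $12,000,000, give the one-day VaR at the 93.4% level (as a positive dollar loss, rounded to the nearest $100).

$501,200

VaR = −μ + z·σ = −(0.1%) + 1.506 × 2.84% = 4.177%.
On $12,000,000: 0.04177 × $12,000,000 = $501,240.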